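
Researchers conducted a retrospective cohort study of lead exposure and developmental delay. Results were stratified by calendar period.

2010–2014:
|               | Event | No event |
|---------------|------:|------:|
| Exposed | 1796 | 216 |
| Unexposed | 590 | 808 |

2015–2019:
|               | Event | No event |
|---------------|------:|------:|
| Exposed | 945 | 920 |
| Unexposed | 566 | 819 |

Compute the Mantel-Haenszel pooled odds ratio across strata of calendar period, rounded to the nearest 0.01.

3.36

OR_MH = Σ(aᵢdᵢ/nᵢ) / Σ(bᵢcᵢ/nᵢ), where nᵢ is the stratum total.
Stratum 1 (2010–2014): n = 3410; a·d/n = 1796·808/3410 = 425.5625; b·c/n = 216·590/3410 = 37.3724
Stratum 2 (2015–2019): n = 3250; a·d/n = 945·819/3250 = 238.1400; b·c/n = 920·566/3250 = 160.2215
OR_MH = (425.5625 + 238.1400) / (37.3724 + 160.2215) = 663.7025 / 197.5940 = 3.35892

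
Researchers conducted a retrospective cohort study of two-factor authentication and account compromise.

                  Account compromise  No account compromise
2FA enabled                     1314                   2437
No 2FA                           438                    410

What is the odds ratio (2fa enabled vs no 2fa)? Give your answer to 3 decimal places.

Cells: a = 1314, b = 2437, c = 438, d = 410.
OR = (a·d)/(b·c) = (1314 × 410) / (2437 × 438) = 538740 / 1067406 = 0.50472
Exposure is associated with lower odds of account compromise (OR = 0.50 < 1).

0.505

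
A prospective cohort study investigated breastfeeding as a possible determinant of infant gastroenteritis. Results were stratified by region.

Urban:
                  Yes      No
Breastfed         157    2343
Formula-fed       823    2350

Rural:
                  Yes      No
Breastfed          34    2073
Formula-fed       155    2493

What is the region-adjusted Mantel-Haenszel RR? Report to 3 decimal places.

0.247

RR_MH = Σ(aᵢ·n₀ᵢ/nᵢ) / Σ(cᵢ·n₁ᵢ/nᵢ), with n₁ᵢ = aᵢ+bᵢ (exposed), n₀ᵢ = cᵢ+dᵢ (unexposed), nᵢ = n₁ᵢ+n₀ᵢ.
Stratum 1 (Urban): n₁ = 2500, n₀ = 3173, n = 5673; a·n₀/n = 157·3173/5673 = 87.8126; c·n₁/n = 823·2500/5673 = 362.6829
Stratum 2 (Rural): n₁ = 2107, n₀ = 2648, n = 4755; a·n₀/n = 34·2648/4755 = 18.9342; c·n₁/n = 155·2107/4755 = 68.6824
RR_MH = (87.8126 + 18.9342) / (362.6829 + 68.6824) = 106.7468 / 431.3653 = 0.24746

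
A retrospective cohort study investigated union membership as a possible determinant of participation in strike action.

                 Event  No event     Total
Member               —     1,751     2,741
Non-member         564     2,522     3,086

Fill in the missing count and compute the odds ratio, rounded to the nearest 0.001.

The missing cell is in the exposed row: 2741 − 1751 = 990.
So a = 990, b = 1751, c = 564, d = 2522.
OR = (a·d)/(b·c) = (990 × 2522) / (1751 × 564) = 2496780 / 987564 = 2.52822

2.528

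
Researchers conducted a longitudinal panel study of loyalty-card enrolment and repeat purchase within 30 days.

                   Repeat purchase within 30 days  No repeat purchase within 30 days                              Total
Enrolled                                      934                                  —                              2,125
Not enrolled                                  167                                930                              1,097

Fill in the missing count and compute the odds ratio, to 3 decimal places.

4.367

The missing cell is in the exposed row: 2125 − 934 = 1191.
So a = 934, b = 1191, c = 167, d = 930.
OR = (a·d)/(b·c) = (934 × 930) / (1191 × 167) = 868620 / 198897 = 4.36719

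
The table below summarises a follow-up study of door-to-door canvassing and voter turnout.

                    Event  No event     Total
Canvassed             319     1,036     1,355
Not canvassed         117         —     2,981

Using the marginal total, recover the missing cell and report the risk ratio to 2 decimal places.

6.00

The missing cell is in the unexposed row: 2981 − 117 = 2864.
So a = 319, b = 1036, c = 117, d = 2864.
RR = [a/(a+b)] / [c/(c+d)] = (319/1355) / (117/2981) = 0.23542/0.03925 = 5.99829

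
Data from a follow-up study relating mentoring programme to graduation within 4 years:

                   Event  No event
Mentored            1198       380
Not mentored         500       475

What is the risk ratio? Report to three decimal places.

1.480

Cells: a = 1198, b = 380, c = 500, d = 475.
Risk in exposed = 1198/1578 = 0.75919; risk in unexposed = 500/975 = 0.51282.
RR = 0.75919 / 0.51282 = 1.48042
The risk among the exposed is 1.48 times that among the unexposed.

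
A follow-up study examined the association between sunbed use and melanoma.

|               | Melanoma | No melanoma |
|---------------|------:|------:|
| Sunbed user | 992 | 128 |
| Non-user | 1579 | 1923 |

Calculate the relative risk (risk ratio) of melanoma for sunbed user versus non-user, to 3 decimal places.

Cells: a = 992, b = 128, c = 1579, d = 1923.
Risk in exposed = 992/1120 = 0.88571; risk in unexposed = 1579/3502 = 0.45089.
RR = 0.88571 / 0.45089 = 1.96439
The risk among the exposed is 1.96 times that among the unexposed.

1.964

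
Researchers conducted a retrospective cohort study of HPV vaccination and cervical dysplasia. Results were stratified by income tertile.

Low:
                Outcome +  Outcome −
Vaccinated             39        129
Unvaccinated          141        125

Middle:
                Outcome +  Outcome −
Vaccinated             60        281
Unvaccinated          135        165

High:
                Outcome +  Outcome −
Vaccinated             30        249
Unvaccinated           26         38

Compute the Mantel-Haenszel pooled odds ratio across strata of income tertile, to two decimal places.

0.25

OR_MH = Σ(aᵢdᵢ/nᵢ) / Σ(bᵢcᵢ/nᵢ), where nᵢ is the stratum total.
Stratum 1 (Low): n = 434; a·d/n = 39·125/434 = 11.2327; b·c/n = 129·141/434 = 41.9101
Stratum 2 (Middle): n = 641; a·d/n = 60·165/641 = 15.4446; b·c/n = 281·135/641 = 59.1810
Stratum 3 (High): n = 343; a·d/n = 30·38/343 = 3.3236; b·c/n = 249·26/343 = 18.8746
OR_MH = (11.2327 + 15.4446 + 3.3236) / (41.9101 + 59.1810 + 18.8746) = 30.0010 / 119.9657 = 0.25008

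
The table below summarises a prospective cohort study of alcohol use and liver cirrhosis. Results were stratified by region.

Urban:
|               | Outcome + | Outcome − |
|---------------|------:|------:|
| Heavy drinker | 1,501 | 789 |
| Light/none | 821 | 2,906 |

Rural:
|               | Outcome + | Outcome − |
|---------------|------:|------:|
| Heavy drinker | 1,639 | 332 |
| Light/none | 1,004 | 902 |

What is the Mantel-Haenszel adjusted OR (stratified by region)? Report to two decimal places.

5.71

OR_MH = Σ(aᵢdᵢ/nᵢ) / Σ(bᵢcᵢ/nᵢ), where nᵢ is the stratum total.
Stratum 1 (Urban): n = 6017; a·d/n = 1501·2906/6017 = 724.9304; b·c/n = 789·821/6017 = 107.6565
Stratum 2 (Rural): n = 3877; a·d/n = 1639·902/3877 = 381.3201; b·c/n = 332·1004/3877 = 85.9758
OR_MH = (724.9304 + 381.3201) / (107.6565 + 85.9758) = 1106.2505 / 193.6322 = 5.71315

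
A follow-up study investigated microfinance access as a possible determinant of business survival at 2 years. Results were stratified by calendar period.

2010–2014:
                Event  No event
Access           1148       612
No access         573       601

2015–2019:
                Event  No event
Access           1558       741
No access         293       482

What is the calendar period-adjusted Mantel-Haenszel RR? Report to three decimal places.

RR_MH = Σ(aᵢ·n₀ᵢ/nᵢ) / Σ(cᵢ·n₁ᵢ/nᵢ), with n₁ᵢ = aᵢ+bᵢ (exposed), n₀ᵢ = cᵢ+dᵢ (unexposed), nᵢ = n₁ᵢ+n₀ᵢ.
Stratum 1 (2010–2014): n₁ = 1760, n₀ = 1174, n = 2934; a·n₀/n = 1148·1174/2934 = 459.3565; c·n₁/n = 573·1760/2934 = 343.7219
Stratum 2 (2015–2019): n₁ = 2299, n₀ = 775, n = 3074; a·n₀/n = 1558·775/3074 = 392.7944; c·n₁/n = 293·2299/3074 = 219.1304
RR_MH = (459.3565 + 392.7944) / (343.7219 + 219.1304) = 852.1509 / 562.8523 = 1.51399

1.514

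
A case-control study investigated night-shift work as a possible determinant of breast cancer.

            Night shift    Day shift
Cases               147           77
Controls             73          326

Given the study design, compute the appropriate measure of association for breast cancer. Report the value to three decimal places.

8.526

Reading the table with exposure as columns: a = 147 (Night shift, case), b = 73 (Night shift, non-case), c = 77 (Day shift, case), d = 326.
This is a case-control study: participants were sampled on outcome status, so risks in the source population cannot be estimated directly — relative risk is not valid here. The odds ratio is the appropriate measure.
OR = (a·d)/(b·c) = (147 × 326) / (73 × 77) = 47922 / 5621 = 8.52553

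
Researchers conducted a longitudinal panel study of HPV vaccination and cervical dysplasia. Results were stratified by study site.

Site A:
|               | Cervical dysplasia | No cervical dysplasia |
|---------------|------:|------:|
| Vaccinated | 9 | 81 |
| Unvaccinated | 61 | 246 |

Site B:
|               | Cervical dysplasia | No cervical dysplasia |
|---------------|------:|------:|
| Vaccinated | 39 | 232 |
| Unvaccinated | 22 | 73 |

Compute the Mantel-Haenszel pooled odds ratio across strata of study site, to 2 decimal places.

OR_MH = Σ(aᵢdᵢ/nᵢ) / Σ(bᵢcᵢ/nᵢ), where nᵢ is the stratum total.
Stratum 1 (Site A): n = 397; a·d/n = 9·246/397 = 5.5768; b·c/n = 81·61/397 = 12.4458
Stratum 2 (Site B): n = 366; a·d/n = 39·73/366 = 7.7787; b·c/n = 232·22/366 = 13.9454
OR_MH = (5.5768 + 7.7787) / (12.4458 + 13.9454) = 13.3555 / 26.3912 = 0.50606

0.51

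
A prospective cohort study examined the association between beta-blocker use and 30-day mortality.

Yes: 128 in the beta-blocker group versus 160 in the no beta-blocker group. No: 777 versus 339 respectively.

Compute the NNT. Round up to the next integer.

Risk in treated group = 128/905 = 0.14144; risk in control = 160/499 = 0.32064.
Absolute risk reduction = 0.32064 − 0.14144 = 0.17920
NNT = 1 / ARR = 1 / 0.17920 = 5.580 → round up → 6

6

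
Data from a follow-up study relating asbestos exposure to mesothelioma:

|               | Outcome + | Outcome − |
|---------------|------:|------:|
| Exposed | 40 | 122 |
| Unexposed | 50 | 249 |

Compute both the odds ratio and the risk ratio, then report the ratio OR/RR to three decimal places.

1.106

Cells: a = 40, b = 122, c = 50, d = 249.
OR = (40·249)/(122·50) = 9960/6100 = 1.63279
Risk in exposed = 40/162 = 0.24691; risk in unexposed = 50/299 = 0.16722; RR = 1.47654
OR/RR = 1.63279 / 1.47654 = 1.10582
The outcome is not rare, so the OR lies further from 1 than the RR.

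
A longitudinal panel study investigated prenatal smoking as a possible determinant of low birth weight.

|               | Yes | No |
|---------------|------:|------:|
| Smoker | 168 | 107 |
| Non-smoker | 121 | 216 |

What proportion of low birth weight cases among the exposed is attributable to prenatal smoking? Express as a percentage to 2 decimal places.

Cells: a = 168, b = 107, c = 121, d = 216.
Risk in exposed = 168/275 = 0.61091; risk in unexposed = 121/337 = 0.35905.
RR = 0.61091/0.35905 = 1.70146
AR% = (RR − 1)/RR × 100 = (1.70146 − 1)/1.70146 × 100 = 41.2269%

41.23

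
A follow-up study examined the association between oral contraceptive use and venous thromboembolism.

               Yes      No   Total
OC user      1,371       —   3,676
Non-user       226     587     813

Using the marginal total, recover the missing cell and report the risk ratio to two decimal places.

1.34

The missing cell is in the exposed row: 3676 − 1371 = 2305.
So a = 1371, b = 2305, c = 226, d = 587.
RR = [a/(a+b)] / [c/(c+d)] = (1371/3676) / (226/813) = 0.37296/0.27798 = 1.34166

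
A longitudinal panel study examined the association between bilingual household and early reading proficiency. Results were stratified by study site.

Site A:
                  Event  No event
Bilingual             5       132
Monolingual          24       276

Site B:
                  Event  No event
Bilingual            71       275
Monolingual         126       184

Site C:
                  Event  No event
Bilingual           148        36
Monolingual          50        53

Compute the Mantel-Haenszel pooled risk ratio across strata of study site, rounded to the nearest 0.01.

0.85

RR_MH = Σ(aᵢ·n₀ᵢ/nᵢ) / Σ(cᵢ·n₁ᵢ/nᵢ), with n₁ᵢ = aᵢ+bᵢ (exposed), n₀ᵢ = cᵢ+dᵢ (unexposed), nᵢ = n₁ᵢ+n₀ᵢ.
Stratum 1 (Site A): n₁ = 137, n₀ = 300, n = 437; a·n₀/n = 5·300/437 = 3.4325; c·n₁/n = 24·137/437 = 7.5240
Stratum 2 (Site B): n₁ = 346, n₀ = 310, n = 656; a·n₀/n = 71·310/656 = 33.5518; c·n₁/n = 126·346/656 = 66.4573
Stratum 3 (Site C): n₁ = 184, n₀ = 103, n = 287; a·n₀/n = 148·103/287 = 53.1150; c·n₁/n = 50·184/287 = 32.0557
RR_MH = (3.4325 + 33.5518 + 53.1150) / (7.5240 + 66.4573 + 32.0557) = 90.0993 / 106.0371 = 0.84970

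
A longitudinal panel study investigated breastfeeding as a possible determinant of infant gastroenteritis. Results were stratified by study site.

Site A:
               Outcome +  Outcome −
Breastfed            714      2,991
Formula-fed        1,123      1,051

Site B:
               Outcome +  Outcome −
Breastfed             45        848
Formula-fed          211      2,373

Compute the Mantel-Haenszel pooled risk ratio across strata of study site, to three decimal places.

RR_MH = Σ(aᵢ·n₀ᵢ/nᵢ) / Σ(cᵢ·n₁ᵢ/nᵢ), with n₁ᵢ = aᵢ+bᵢ (exposed), n₀ᵢ = cᵢ+dᵢ (unexposed), nᵢ = n₁ᵢ+n₀ᵢ.
Stratum 1 (Site A): n₁ = 3705, n₀ = 2174, n = 5879; a·n₀/n = 714·2174/5879 = 264.0306; c·n₁/n = 1123·3705/5879 = 707.7250
Stratum 2 (Site B): n₁ = 893, n₀ = 2584, n = 3477; a·n₀/n = 45·2584/3477 = 33.4426; c·n₁/n = 211·893/3477 = 54.1913
RR_MH = (264.0306 + 33.4426) / (707.7250 + 54.1913) = 297.4732 / 761.9162 = 0.39043

0.390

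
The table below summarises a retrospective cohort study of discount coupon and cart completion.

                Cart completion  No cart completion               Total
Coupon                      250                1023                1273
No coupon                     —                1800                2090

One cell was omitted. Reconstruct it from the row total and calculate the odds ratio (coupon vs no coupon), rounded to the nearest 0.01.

1.52

The missing cell is in the unexposed row: 2090 − 1800 = 290.
So a = 250, b = 1023, c = 290, d = 1800.
OR = (a·d)/(b·c) = (250 × 1800) / (1023 × 290) = 450000 / 296670 = 1.51684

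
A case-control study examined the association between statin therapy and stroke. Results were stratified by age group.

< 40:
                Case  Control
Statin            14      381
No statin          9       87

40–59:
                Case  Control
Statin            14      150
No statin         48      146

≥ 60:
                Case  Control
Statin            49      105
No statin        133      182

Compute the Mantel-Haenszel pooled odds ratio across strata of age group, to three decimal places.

OR_MH = Σ(aᵢdᵢ/nᵢ) / Σ(bᵢcᵢ/nᵢ), where nᵢ is the stratum total.
Stratum 1 (< 40): n = 491; a·d/n = 14·87/491 = 2.4807; b·c/n = 381·9/491 = 6.9837
Stratum 2 (40–59): n = 358; a·d/n = 14·146/358 = 5.7095; b·c/n = 150·48/358 = 20.1117
Stratum 3 (≥ 60): n = 469; a·d/n = 49·182/469 = 19.0149; b·c/n = 105·133/469 = 29.7761
OR_MH = (2.4807 + 5.7095 + 19.0149) / (6.9837 + 20.1117 + 29.7761) = 27.2051 / 56.8716 = 0.47836

0.478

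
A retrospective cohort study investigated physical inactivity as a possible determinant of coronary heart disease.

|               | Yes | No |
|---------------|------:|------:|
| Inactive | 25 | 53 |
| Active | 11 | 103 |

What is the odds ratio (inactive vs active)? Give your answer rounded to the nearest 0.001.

4.417

Cells: a = 25, b = 53, c = 11, d = 103.
OR = (a·d)/(b·c) = (25 × 103) / (53 × 11) = 2575 / 583 = 4.41681
The odds of coronary heart disease are about 4.42 times as high in the inactive group.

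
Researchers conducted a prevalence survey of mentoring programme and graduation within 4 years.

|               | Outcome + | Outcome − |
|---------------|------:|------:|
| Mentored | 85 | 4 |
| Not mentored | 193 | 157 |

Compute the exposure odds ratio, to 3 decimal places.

Cells: a = 85, b = 4, c = 193, d = 157.
OR = (a·d)/(b·c) = (85 × 157) / (4 × 193) = 13345 / 772 = 17.28627
The odds of graduation within 4 years are about 17.29 times as high in the mentored group.

17.286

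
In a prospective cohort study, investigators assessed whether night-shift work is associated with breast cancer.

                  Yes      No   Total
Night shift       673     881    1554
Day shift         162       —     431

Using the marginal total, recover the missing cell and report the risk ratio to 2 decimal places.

1.15

The missing cell is in the unexposed row: 431 − 162 = 269.
So a = 673, b = 881, c = 162, d = 269.
RR = [a/(a+b)] / [c/(c+d)] = (673/1554) / (162/431) = 0.43308/0.37587 = 1.15220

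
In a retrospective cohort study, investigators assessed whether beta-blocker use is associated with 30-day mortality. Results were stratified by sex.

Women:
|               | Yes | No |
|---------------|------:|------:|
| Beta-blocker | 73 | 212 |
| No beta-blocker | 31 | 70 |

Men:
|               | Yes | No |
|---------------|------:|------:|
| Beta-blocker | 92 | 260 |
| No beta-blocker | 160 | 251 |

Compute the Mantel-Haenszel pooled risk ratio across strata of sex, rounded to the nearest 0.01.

0.71

RR_MH = Σ(aᵢ·n₀ᵢ/nᵢ) / Σ(cᵢ·n₁ᵢ/nᵢ), with n₁ᵢ = aᵢ+bᵢ (exposed), n₀ᵢ = cᵢ+dᵢ (unexposed), nᵢ = n₁ᵢ+n₀ᵢ.
Stratum 1 (Women): n₁ = 285, n₀ = 101, n = 386; a·n₀/n = 73·101/386 = 19.1010; c·n₁/n = 31·285/386 = 22.8886
Stratum 2 (Men): n₁ = 352, n₀ = 411, n = 763; a·n₀/n = 92·411/763 = 49.5570; c·n₁/n = 160·352/763 = 73.8139
RR_MH = (19.1010 + 49.5570) / (22.8886 + 73.8139) = 68.6580 / 96.7025 = 0.70999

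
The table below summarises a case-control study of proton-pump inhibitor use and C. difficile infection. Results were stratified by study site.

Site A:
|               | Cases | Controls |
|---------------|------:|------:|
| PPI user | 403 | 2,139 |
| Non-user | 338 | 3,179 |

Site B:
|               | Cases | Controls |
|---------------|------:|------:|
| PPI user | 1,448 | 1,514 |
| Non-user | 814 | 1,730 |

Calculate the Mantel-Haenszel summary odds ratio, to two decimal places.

OR_MH = Σ(aᵢdᵢ/nᵢ) / Σ(bᵢcᵢ/nᵢ), where nᵢ is the stratum total.
Stratum 1 (Site A): n = 6059; a·d/n = 403·3179/6059 = 211.4436; b·c/n = 2139·338/6059 = 119.3237
Stratum 2 (Site B): n = 5506; a·d/n = 1448·1730/5506 = 454.9655; b·c/n = 1514·814/5506 = 223.8278
OR_MH = (211.4436 + 454.9655) / (119.3237 + 223.8278) = 666.4091 / 343.1515 = 1.94203

1.94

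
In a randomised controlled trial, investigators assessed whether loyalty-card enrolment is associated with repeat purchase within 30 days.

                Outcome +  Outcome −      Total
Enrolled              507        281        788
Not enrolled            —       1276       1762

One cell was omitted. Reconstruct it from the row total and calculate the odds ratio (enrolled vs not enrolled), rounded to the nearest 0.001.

4.737

The missing cell is in the unexposed row: 1762 − 1276 = 486.
So a = 507, b = 281, c = 486, d = 1276.
OR = (a·d)/(b·c) = (507 × 1276) / (281 × 486) = 646932 / 136566 = 4.73714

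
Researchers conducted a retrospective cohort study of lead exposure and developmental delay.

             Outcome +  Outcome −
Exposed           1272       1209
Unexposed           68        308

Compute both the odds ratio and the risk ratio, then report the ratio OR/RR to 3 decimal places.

Cells: a = 1272, b = 1209, c = 68, d = 308.
OR = (1272·308)/(1209·68) = 391776/82212 = 4.76544
Risk in exposed = 1272/2481 = 0.51270; risk in unexposed = 68/376 = 0.18085; RR = 2.83491
OR/RR = 4.76544 / 2.83491 = 1.68098
The outcome is not rare, so the OR lies further from 1 than the RR.

1.681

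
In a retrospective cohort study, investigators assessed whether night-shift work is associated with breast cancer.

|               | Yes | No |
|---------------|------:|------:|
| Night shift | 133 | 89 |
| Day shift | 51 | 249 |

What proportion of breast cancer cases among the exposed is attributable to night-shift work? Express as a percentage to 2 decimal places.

71.62

Cells: a = 133, b = 89, c = 51, d = 249.
Risk in exposed = 133/222 = 0.59910; risk in unexposed = 51/300 = 0.17000.
RR = 0.59910/0.17000 = 3.52411
AR% = (RR − 1)/RR × 100 = (3.52411 − 1)/3.52411 × 100 = 71.6241%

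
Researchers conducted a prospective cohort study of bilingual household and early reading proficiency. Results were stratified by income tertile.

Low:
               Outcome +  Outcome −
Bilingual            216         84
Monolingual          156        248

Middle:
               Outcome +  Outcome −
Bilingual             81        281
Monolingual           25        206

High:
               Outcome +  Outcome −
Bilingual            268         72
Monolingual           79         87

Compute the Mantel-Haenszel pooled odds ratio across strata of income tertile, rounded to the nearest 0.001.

3.604

OR_MH = Σ(aᵢdᵢ/nᵢ) / Σ(bᵢcᵢ/nᵢ), where nᵢ is the stratum total.
Stratum 1 (Low): n = 704; a·d/n = 216·248/704 = 76.0909; b·c/n = 84·156/704 = 18.6136
Stratum 2 (Middle): n = 593; a·d/n = 81·206/593 = 28.1383; b·c/n = 281·25/593 = 11.8465
Stratum 3 (High): n = 506; a·d/n = 268·87/506 = 46.0791; b·c/n = 72·79/506 = 11.2411
OR_MH = (76.0909 + 28.1383 + 46.0791) / (18.6136 + 11.8465 + 11.2411) = 150.3082 / 41.7013 = 3.60440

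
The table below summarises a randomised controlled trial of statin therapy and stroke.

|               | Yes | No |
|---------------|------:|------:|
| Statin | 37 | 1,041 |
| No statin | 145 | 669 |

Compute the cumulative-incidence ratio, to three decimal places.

Cells: a = 37, b = 1041, c = 145, d = 669.
Risk in exposed = 37/1078 = 0.03432; risk in unexposed = 145/814 = 0.17813.
RR = 0.03432 / 0.17813 = 0.19268
The risk is 81% lower among the exposed than among the unexposed.

0.193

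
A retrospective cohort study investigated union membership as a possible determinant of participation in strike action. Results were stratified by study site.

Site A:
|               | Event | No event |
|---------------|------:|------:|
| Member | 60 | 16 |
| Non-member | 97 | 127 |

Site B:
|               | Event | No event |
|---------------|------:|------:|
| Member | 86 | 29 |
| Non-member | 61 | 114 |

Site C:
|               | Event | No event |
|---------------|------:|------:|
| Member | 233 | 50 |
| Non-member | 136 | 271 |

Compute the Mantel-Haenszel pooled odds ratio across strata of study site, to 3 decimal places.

OR_MH = Σ(aᵢdᵢ/nᵢ) / Σ(bᵢcᵢ/nᵢ), where nᵢ is the stratum total.
Stratum 1 (Site A): n = 300; a·d/n = 60·127/300 = 25.4000; b·c/n = 16·97/300 = 5.1733
Stratum 2 (Site B): n = 290; a·d/n = 86·114/290 = 33.8069; b·c/n = 29·61/290 = 6.1000
Stratum 3 (Site C): n = 690; a·d/n = 233·271/690 = 91.5116; b·c/n = 50·136/690 = 9.8551
OR_MH = (25.4000 + 33.8069 + 91.5116) / (5.1733 + 6.1000 + 9.8551) = 150.7185 / 21.1284 = 7.13345

7.133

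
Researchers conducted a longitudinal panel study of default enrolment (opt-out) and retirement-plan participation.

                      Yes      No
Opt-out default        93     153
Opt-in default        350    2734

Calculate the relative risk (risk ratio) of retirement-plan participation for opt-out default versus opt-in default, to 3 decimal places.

Cells: a = 93, b = 153, c = 350, d = 2734.
Risk in exposed = 93/246 = 0.37805; risk in unexposed = 350/3084 = 0.11349.
RR = 0.37805 / 0.11349 = 3.33115
The risk among the exposed is 3.33 times that among the unexposed.

3.331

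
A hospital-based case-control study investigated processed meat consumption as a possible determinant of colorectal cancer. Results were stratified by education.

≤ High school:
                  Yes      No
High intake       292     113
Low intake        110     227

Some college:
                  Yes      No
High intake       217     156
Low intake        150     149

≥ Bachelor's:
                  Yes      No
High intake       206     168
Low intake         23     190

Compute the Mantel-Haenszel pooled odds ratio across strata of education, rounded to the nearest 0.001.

OR_MH = Σ(aᵢdᵢ/nᵢ) / Σ(bᵢcᵢ/nᵢ), where nᵢ is the stratum total.
Stratum 1 (≤ High school): n = 742; a·d/n = 292·227/742 = 89.3315; b·c/n = 113·110/742 = 16.7520
Stratum 2 (Some college): n = 672; a·d/n = 217·149/672 = 48.1146; b·c/n = 156·150/672 = 34.8214
Stratum 3 (≥ Bachelor's): n = 587; a·d/n = 206·190/587 = 66.6780; b·c/n = 168·23/587 = 6.5826
OR_MH = (89.3315 + 48.1146 + 66.6780) / (16.7520 + 34.8214 + 6.5826) = 204.1241 / 58.1561 = 3.50994

3.510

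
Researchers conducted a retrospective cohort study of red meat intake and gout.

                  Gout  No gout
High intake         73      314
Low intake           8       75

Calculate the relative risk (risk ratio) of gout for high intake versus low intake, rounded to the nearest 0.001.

Cells: a = 73, b = 314, c = 8, d = 75.
Risk in exposed = 73/387 = 0.18863; risk in unexposed = 8/83 = 0.09639.
RR = 0.18863 / 0.09639 = 1.95704
The risk among the exposed is 1.96 times that among the unexposed.

1.957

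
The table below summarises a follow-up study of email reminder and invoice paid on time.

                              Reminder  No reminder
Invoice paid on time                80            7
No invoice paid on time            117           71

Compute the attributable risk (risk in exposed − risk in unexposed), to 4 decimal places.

0.3163

Reading the table with exposure as columns: a = 80 (Reminder, case), b = 117 (Reminder, non-case), c = 7 (No reminder, case), d = 71.
Risk in exposed = 80/197 = 0.406091; risk in unexposed = 7/78 = 0.089744.
Risk difference = 0.406091 − 0.089744 = 0.316348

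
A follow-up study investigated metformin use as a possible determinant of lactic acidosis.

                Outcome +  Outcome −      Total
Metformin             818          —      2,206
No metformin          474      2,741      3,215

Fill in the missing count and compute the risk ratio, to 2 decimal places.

The missing cell is in the exposed row: 2206 − 818 = 1388.
So a = 818, b = 1388, c = 474, d = 2741.
RR = [a/(a+b)] / [c/(c+d)] = (818/2206) / (474/3215) = 0.37081/0.14743 = 2.51507

2.52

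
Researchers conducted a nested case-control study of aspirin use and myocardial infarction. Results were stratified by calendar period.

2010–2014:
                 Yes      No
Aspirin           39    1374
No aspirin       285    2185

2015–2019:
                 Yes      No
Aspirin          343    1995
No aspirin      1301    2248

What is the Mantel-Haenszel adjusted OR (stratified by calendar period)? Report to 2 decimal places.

OR_MH = Σ(aᵢdᵢ/nᵢ) / Σ(bᵢcᵢ/nᵢ), where nᵢ is the stratum total.
Stratum 1 (2010–2014): n = 3883; a·d/n = 39·2185/3883 = 21.9457; b·c/n = 1374·285/3883 = 100.8473
Stratum 2 (2015–2019): n = 5887; a·d/n = 343·2248/5887 = 130.9774; b·c/n = 1995·1301/5887 = 440.8859
OR_MH = (21.9457 + 130.9774) / (100.8473 + 440.8859) = 152.9231 / 541.7331 = 0.28228

0.28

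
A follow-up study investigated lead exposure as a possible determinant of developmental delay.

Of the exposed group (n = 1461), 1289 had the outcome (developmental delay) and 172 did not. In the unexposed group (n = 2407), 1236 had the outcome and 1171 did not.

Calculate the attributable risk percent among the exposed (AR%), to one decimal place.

41.8

From the description: a = 1289, b = 172, c = 1236, d = 1171.
Risk in exposed = 1289/1461 = 0.88227; risk in unexposed = 1236/2407 = 0.51350.
RR = 0.88227/0.51350 = 1.71815
AR% = (RR − 1)/RR × 100 = (1.71815 − 1)/1.71815 × 100 = 41.7978%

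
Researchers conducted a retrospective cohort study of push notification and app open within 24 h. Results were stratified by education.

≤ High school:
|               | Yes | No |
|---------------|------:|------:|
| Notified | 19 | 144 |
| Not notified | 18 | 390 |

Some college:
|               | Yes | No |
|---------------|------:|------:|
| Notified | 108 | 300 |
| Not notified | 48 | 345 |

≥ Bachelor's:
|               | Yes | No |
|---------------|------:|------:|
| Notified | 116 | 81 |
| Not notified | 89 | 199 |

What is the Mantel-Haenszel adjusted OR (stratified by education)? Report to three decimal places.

OR_MH = Σ(aᵢdᵢ/nᵢ) / Σ(bᵢcᵢ/nᵢ), where nᵢ is the stratum total.
Stratum 1 (≤ High school): n = 571; a·d/n = 19·390/571 = 12.9772; b·c/n = 144·18/571 = 4.5394
Stratum 2 (Some college): n = 801; a·d/n = 108·345/801 = 46.5169; b·c/n = 300·48/801 = 17.9775
Stratum 3 (≥ Bachelor's): n = 485; a·d/n = 116·199/485 = 47.5959; b·c/n = 81·89/485 = 14.8639
OR_MH = (12.9772 + 46.5169 + 47.5959) / (4.5394 + 17.9775 + 14.8639) = 107.0900 / 37.3809 = 2.86483

2.865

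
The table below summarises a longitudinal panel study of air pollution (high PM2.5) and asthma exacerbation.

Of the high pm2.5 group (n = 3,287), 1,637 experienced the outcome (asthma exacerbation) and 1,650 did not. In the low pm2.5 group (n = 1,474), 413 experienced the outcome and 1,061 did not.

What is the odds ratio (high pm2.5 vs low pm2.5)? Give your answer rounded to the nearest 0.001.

From the description: a = 1637, b = 1650, c = 413, d = 1061.
OR = (a·d)/(b·c) = (1637 × 1061) / (1650 × 413) = 1736857 / 681450 = 2.54877
The odds of asthma exacerbation are about 2.55 times as high in the high pm2.5 group.

2.549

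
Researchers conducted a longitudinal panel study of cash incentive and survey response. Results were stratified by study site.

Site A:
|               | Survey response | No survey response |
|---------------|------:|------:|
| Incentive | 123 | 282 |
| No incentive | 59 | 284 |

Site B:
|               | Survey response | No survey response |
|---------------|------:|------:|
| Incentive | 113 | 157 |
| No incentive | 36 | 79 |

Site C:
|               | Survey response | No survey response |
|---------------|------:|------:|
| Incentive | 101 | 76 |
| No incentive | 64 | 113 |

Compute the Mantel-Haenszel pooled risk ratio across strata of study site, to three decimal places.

1.577

RR_MH = Σ(aᵢ·n₀ᵢ/nᵢ) / Σ(cᵢ·n₁ᵢ/nᵢ), with n₁ᵢ = aᵢ+bᵢ (exposed), n₀ᵢ = cᵢ+dᵢ (unexposed), nᵢ = n₁ᵢ+n₀ᵢ.
Stratum 1 (Site A): n₁ = 405, n₀ = 343, n = 748; a·n₀/n = 123·343/748 = 56.4024; c·n₁/n = 59·405/748 = 31.9452
Stratum 2 (Site B): n₁ = 270, n₀ = 115, n = 385; a·n₀/n = 113·115/385 = 33.7532; c·n₁/n = 36·270/385 = 25.2468
Stratum 3 (Site C): n₁ = 177, n₀ = 177, n = 354; a·n₀/n = 101·177/354 = 50.5000; c·n₁/n = 64·177/354 = 32.0000
RR_MH = (56.4024 + 33.7532 + 50.5000) / (31.9452 + 25.2468 + 32.0000) = 140.6557 / 89.1919 = 1.57700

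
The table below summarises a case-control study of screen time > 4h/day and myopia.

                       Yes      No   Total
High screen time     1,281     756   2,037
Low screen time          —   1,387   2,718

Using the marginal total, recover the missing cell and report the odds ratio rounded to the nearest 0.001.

1.766

The missing cell is in the unexposed row: 2718 − 1387 = 1331.
So a = 1281, b = 756, c = 1331, d = 1387.
OR = (a·d)/(b·c) = (1281 × 1387) / (756 × 1331) = 1776747 / 1006236 = 1.76574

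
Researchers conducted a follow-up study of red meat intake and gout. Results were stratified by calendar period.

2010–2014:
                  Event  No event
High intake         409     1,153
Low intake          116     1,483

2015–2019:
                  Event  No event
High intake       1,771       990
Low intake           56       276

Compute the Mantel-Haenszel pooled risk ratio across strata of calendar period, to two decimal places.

RR_MH = Σ(aᵢ·n₀ᵢ/nᵢ) / Σ(cᵢ·n₁ᵢ/nᵢ), with n₁ᵢ = aᵢ+bᵢ (exposed), n₀ᵢ = cᵢ+dᵢ (unexposed), nᵢ = n₁ᵢ+n₀ᵢ.
Stratum 1 (2010–2014): n₁ = 1562, n₀ = 1599, n = 3161; a·n₀/n = 409·1599/3161 = 206.8937; c·n₁/n = 116·1562/3161 = 57.3211
Stratum 2 (2015–2019): n₁ = 2761, n₀ = 332, n = 3093; a·n₀/n = 1771·332/3093 = 190.0976; c·n₁/n = 56·2761/3093 = 49.9890
RR_MH = (206.8937 + 190.0976) / (57.3211 + 49.9890) = 396.9913 / 107.3101 = 3.69948

3.70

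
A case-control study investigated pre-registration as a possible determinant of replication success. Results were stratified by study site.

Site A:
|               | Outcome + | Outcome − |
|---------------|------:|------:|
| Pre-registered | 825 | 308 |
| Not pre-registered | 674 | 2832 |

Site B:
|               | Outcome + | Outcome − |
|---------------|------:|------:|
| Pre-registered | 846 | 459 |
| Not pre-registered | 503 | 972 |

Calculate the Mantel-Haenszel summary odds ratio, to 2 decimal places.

OR_MH = Σ(aᵢdᵢ/nᵢ) / Σ(bᵢcᵢ/nᵢ), where nᵢ is the stratum total.
Stratum 1 (Site A): n = 4639; a·d/n = 825·2832/4639 = 503.6430; b·c/n = 308·674/4639 = 44.7493
Stratum 2 (Site B): n = 2780; a·d/n = 846·972/2780 = 295.7957; b·c/n = 459·503/2780 = 83.0493
OR_MH = (503.6430 + 295.7957) / (44.7493 + 83.0493) = 799.4387 / 127.7986 = 6.25546

6.26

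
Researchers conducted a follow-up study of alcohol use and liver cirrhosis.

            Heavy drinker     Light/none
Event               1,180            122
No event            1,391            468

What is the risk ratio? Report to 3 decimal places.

Reading the table with exposure as columns: a = 1180 (Heavy drinker, case), b = 1391 (Heavy drinker, non-case), c = 122 (Light/none, case), d = 468.
Risk in exposed = 1180/2571 = 0.45897; risk in unexposed = 122/590 = 0.20678.
RR = 0.45897 / 0.20678 = 2.21959
The risk among the exposed is 2.22 times that among the unexposed.

2.220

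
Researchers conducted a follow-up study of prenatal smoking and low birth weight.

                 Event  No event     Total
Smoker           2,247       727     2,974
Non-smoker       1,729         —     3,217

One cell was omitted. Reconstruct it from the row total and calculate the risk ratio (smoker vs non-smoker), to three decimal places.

1.406

The missing cell is in the unexposed row: 3217 − 1729 = 1488.
So a = 2247, b = 727, c = 1729, d = 1488.
RR = [a/(a+b)] / [c/(c+d)] = (2247/2974) / (1729/3217) = 0.75555/0.53746 = 1.40578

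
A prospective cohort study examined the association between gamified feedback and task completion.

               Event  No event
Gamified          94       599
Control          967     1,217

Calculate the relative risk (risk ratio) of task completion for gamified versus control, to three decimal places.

Cells: a = 94, b = 599, c = 967, d = 1217.
Risk in exposed = 94/693 = 0.13564; risk in unexposed = 967/2184 = 0.44277.
RR = 0.13564 / 0.44277 = 0.30635
The risk is 69% lower among the exposed than among the unexposed.

0.306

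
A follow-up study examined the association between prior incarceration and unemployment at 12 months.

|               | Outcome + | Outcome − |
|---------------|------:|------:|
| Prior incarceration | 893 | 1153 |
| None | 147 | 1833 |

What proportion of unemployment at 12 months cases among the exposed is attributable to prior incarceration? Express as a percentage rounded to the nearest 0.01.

82.99

Cells: a = 893, b = 1153, c = 147, d = 1833.
Risk in exposed = 893/2046 = 0.43646; risk in unexposed = 147/1980 = 0.07424.
RR = 0.43646/0.07424 = 5.87887
AR% = (RR − 1)/RR × 100 = (5.87887 − 1)/5.87887 × 100 = 82.9899%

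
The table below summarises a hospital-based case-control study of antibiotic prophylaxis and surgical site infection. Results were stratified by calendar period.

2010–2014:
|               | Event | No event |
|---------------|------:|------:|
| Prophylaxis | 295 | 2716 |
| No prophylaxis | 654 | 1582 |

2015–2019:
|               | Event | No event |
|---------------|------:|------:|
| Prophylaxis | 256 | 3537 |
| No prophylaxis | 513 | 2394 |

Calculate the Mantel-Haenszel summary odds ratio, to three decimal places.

OR_MH = Σ(aᵢdᵢ/nᵢ) / Σ(bᵢcᵢ/nᵢ), where nᵢ is the stratum total.
Stratum 1 (2010–2014): n = 5247; a·d/n = 295·1582/5247 = 88.9442; b·c/n = 2716·654/5247 = 338.5294
Stratum 2 (2015–2019): n = 6700; a·d/n = 256·2394/6700 = 91.4722; b·c/n = 3537·513/6700 = 270.8181
OR_MH = (88.9442 + 91.4722) / (338.5294 + 270.8181) = 180.4164 / 609.3475 = 0.29608

0.296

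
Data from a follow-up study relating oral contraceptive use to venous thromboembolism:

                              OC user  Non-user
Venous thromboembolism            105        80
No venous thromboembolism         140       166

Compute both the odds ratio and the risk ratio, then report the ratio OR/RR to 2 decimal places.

Reading the table with exposure as columns: a = 105 (OC user, case), b = 140 (OC user, non-case), c = 80 (Non-user, case), d = 166.
OR = (105·166)/(140·80) = 17430/11200 = 1.55625
Risk in exposed = 105/245 = 0.42857; risk in unexposed = 80/246 = 0.32520; RR = 1.31786
OR/RR = 1.55625 / 1.31786 = 1.18089
The outcome is not rare, so the OR lies further from 1 than the RR.

1.18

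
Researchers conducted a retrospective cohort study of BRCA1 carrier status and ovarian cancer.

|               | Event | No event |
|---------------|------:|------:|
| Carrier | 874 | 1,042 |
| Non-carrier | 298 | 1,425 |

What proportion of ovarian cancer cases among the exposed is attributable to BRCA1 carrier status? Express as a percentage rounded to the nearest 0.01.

62.08

Cells: a = 874, b = 1042, c = 298, d = 1425.
Risk in exposed = 874/1916 = 0.45616; risk in unexposed = 298/1723 = 0.17295.
RR = 0.45616/0.17295 = 2.63745
AR% = (RR − 1)/RR × 100 = (2.63745 − 1)/2.63745 × 100 = 62.0847%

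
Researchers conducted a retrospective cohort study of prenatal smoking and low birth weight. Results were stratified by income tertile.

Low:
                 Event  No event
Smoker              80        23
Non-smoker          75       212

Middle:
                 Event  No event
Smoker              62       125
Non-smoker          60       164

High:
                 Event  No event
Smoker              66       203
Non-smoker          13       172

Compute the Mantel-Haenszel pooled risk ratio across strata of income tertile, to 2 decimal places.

2.18

RR_MH = Σ(aᵢ·n₀ᵢ/nᵢ) / Σ(cᵢ·n₁ᵢ/nᵢ), with n₁ᵢ = aᵢ+bᵢ (exposed), n₀ᵢ = cᵢ+dᵢ (unexposed), nᵢ = n₁ᵢ+n₀ᵢ.
Stratum 1 (Low): n₁ = 103, n₀ = 287, n = 390; a·n₀/n = 80·287/390 = 58.8718; c·n₁/n = 75·103/390 = 19.8077
Stratum 2 (Middle): n₁ = 187, n₀ = 224, n = 411; a·n₀/n = 62·224/411 = 33.7908; c·n₁/n = 60·187/411 = 27.2993
Stratum 3 (High): n₁ = 269, n₀ = 185, n = 454; a·n₀/n = 66·185/454 = 26.8943; c·n₁/n = 13·269/454 = 7.7026
RR_MH = (58.8718 + 33.7908 + 26.8943) / (19.8077 + 27.2993 + 7.7026) = 119.5568 / 54.8096 = 2.18131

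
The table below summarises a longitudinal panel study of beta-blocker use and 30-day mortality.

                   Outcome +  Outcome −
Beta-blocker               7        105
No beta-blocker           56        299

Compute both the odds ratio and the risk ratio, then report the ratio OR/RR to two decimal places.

Cells: a = 7, b = 105, c = 56, d = 299.
OR = (7·299)/(105·56) = 2093/5880 = 0.35595
Risk in exposed = 7/112 = 0.06250; risk in unexposed = 56/355 = 0.15775; RR = 0.39621
OR/RR = 0.35595 / 0.39621 = 0.89840
The outcome is not rare, so the OR lies further from 1 than the RR.

0.90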